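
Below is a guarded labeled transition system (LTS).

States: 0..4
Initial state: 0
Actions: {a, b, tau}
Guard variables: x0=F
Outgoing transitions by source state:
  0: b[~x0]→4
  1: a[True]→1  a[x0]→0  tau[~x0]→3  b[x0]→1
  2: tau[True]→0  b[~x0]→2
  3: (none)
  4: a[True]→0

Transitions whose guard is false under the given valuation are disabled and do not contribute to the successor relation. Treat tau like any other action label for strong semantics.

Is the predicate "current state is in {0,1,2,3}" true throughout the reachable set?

Answer: INVARIANT VIOLATED at state 4

Trace:
Inv-set: {0,1,2,3}
R = {0,4}
  0: safe
  4: VIOLATES
counterexample path to 4: b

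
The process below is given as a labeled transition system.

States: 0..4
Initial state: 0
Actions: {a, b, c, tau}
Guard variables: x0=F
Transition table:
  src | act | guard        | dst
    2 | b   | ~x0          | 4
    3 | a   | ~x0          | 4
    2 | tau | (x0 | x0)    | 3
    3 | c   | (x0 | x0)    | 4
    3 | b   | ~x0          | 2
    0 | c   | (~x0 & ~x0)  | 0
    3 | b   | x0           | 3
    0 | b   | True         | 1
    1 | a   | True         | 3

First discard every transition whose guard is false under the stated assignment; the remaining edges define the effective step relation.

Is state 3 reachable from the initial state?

6 transition(s) survive guard evaluation.
L0 = {0}
L1 = {1}  total {0,1}
L2 = {3}  total {0,1,3}
L3 = {2,4}  total {0,1,2,3,4}
Reach set: {0,1,2,3,4}
Path to 3: b·a

Answer: REACHABLE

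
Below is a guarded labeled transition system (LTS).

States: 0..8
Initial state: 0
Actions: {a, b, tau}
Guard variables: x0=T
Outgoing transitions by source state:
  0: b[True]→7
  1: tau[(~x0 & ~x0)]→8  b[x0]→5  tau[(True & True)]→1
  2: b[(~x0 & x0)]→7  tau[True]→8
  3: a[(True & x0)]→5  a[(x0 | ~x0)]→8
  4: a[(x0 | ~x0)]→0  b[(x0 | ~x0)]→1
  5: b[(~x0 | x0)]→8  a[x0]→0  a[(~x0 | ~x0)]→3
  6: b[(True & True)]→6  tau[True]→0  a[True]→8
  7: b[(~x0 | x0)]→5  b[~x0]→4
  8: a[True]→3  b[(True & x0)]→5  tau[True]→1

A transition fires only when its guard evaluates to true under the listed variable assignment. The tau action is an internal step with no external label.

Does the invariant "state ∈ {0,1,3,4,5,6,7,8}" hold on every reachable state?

Answer: INVARIANT HOLDS

Analysis:
Inv-set: {0,1,3,4,5,6,7,8}
Reach set: {0,1,3,5,7,8}
  0: ✓
  1: ✓
  3: ✓
  5: ✓
  7: ✓
  8: ✓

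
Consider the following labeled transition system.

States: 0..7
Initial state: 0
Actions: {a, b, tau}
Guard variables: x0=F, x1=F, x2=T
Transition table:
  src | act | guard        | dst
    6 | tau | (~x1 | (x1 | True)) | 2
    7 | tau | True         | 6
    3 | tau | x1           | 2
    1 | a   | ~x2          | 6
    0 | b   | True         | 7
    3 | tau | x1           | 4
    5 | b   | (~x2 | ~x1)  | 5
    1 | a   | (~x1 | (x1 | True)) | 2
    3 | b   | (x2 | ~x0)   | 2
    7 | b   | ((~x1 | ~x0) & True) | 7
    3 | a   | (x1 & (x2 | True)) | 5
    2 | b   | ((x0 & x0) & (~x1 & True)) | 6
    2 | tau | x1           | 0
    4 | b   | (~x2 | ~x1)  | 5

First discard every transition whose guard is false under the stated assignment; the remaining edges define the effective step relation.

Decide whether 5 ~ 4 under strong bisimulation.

Answer: BISIMILAR

Analysis:
Compute ~ classes (split until stable):
  P[0] = {{0,1,2,3,4,5,6,7}}
  P[1] = {{0,3,4,5},{1},{2},{6},{7}}
  P[2] = {{0},{1},{2},{3},{4,5},{6},{7}}
7 equivalence class(es) (converged in 3)
[5]={4,5}  [4]={4,5}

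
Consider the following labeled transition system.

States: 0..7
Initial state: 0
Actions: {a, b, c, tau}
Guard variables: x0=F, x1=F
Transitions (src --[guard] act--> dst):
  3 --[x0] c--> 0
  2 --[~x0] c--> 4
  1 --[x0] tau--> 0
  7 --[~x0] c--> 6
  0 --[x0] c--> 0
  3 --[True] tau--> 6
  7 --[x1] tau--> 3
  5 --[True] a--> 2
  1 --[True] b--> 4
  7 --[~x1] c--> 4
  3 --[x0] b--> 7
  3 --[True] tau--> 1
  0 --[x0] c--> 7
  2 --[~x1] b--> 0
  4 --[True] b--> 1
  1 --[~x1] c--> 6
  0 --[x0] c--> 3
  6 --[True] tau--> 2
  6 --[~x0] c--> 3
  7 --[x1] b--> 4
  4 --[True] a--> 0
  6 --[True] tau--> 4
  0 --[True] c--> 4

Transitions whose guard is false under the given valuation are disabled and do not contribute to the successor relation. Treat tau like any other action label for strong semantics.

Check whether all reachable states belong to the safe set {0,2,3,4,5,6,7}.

Allowed set {0,2,3,4,5,6,7}
R = {0,1,2,3,4,6}
  0: safe
  1: outside
  2: safe
  3: safe
  4: safe
  6: safe
witness against invariant: c·b → 1

Answer: INVARIANT VIOLATED at state 1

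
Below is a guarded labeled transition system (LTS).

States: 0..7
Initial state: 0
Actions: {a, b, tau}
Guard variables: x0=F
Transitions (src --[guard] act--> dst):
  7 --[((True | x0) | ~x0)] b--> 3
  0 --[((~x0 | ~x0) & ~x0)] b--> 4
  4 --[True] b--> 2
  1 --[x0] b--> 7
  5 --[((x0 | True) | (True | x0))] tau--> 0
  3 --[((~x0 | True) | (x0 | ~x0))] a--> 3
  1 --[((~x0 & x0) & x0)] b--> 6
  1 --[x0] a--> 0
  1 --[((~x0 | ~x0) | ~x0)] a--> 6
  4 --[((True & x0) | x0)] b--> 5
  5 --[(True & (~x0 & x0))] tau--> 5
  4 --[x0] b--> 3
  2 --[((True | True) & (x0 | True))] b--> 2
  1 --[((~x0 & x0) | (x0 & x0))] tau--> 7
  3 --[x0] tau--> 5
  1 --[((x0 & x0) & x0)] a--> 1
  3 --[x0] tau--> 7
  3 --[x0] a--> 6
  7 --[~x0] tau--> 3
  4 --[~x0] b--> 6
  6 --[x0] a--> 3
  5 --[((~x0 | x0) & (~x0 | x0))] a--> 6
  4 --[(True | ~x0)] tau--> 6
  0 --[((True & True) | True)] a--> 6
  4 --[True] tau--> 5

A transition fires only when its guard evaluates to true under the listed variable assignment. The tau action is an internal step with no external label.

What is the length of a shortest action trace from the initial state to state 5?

Answer: 2

Trace:
BFS to 5:
  Layer 0: {0}
  Layer 1: {4,6}
  Layer 2: {2,5}
first hit 5 at d=2 via b·tau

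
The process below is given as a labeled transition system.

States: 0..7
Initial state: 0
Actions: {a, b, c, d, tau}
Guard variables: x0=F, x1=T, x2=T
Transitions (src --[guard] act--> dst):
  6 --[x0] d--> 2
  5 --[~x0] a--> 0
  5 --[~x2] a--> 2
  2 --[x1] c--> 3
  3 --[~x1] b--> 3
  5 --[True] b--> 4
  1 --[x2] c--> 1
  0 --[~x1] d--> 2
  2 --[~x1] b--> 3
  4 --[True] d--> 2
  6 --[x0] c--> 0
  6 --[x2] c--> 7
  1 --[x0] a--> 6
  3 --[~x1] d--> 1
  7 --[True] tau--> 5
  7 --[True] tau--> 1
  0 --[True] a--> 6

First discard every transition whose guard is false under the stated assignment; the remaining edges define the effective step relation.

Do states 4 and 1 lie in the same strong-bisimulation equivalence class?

Answer: NOT BISIMILAR

Working:
Compute ~ classes (split until stable):
  round 0: {{0,1,2,3,4,5,6,7}}
  round 1: {{0},{1,2,6},{3},{4},{5},{7}}
  round 2: {{0},{1},{2},{3},{4},{5},{6},{7}}
Fixed point at round 3; 8 class(es).
[4]={4}  [1]={1}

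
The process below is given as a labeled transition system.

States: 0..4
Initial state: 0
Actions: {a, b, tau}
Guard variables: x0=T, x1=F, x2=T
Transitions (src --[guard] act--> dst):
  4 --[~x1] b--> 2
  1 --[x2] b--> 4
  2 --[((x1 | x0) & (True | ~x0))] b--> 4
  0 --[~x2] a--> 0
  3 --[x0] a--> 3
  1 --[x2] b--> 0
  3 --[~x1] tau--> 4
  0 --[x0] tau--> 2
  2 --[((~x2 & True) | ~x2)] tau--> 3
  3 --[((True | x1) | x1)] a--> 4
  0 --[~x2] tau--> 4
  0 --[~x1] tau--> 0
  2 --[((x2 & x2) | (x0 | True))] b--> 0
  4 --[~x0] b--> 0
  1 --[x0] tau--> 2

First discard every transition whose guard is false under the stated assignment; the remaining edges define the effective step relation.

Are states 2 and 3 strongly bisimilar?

Bisimulation quotient by refinement:
  round 0: {{0,1,2,3,4}}
  round 1: {{0},{1},{2,4},{3}}
  round 2: {{0},{1},{2},{3},{4}}
5 equivalence class(es) (converged in 3)
[2]={2}  [3]={3}

Answer: NOT BISIMILAR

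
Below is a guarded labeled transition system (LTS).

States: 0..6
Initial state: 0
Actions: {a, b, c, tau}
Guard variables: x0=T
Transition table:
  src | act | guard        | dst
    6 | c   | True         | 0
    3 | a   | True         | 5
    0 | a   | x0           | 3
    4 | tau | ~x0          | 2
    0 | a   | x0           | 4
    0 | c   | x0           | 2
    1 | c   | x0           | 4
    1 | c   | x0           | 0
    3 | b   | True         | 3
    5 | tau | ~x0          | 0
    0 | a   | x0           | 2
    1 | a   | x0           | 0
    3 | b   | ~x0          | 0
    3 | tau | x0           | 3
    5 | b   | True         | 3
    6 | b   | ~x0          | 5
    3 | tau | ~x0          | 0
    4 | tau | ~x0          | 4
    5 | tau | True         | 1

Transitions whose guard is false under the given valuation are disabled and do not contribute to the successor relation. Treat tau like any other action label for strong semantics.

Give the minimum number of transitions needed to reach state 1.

Answer: 3

Analysis:
Layered search for 1:
  Layer 0: {0}
  Layer 1: {2,3,4}
  Layer 2: {5}
  Layer 3: {1}
first hit 1 at d=3 via a·a·tau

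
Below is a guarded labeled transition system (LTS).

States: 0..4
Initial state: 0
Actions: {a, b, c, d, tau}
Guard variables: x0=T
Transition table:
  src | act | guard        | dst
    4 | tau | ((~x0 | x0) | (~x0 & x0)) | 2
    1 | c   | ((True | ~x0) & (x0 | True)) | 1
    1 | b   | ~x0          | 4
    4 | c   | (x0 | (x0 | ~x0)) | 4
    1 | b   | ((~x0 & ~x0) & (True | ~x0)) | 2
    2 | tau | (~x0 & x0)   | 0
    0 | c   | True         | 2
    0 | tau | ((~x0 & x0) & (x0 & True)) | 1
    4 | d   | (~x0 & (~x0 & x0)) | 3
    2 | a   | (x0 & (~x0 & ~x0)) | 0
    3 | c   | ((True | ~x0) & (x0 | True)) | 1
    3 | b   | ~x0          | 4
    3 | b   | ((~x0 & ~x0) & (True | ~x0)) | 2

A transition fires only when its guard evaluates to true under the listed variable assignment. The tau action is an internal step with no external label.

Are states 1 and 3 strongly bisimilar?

Compute ~ classes (split until stable):
  π0 = {{0,1,2,3,4}}
  π1 = {{0,1,3},{2},{4}}
  π2 = {{0},{1,3},{2},{4}}
4 equivalence class(es) (converged in 3)
class of 1: {1,3}; class of 3: {1,3}

Answer: BISIMILAR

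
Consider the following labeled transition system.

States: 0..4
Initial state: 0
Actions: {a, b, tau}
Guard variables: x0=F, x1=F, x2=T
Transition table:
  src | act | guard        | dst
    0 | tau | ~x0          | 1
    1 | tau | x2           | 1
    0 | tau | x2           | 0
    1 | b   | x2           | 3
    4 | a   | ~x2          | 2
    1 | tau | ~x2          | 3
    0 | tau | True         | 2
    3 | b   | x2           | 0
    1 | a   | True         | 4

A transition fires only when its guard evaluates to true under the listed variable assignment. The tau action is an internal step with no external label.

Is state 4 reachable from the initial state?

Answer: REACHABLE

Analysis:
7 transition(s) survive guard evaluation.
depth 0: {0}
depth 1: {1,2}  total {0,1,2}
depth 2: {3,4}  total {0,1,2,3,4}
R = {0,1,2,3,4}
witness 4: tau·a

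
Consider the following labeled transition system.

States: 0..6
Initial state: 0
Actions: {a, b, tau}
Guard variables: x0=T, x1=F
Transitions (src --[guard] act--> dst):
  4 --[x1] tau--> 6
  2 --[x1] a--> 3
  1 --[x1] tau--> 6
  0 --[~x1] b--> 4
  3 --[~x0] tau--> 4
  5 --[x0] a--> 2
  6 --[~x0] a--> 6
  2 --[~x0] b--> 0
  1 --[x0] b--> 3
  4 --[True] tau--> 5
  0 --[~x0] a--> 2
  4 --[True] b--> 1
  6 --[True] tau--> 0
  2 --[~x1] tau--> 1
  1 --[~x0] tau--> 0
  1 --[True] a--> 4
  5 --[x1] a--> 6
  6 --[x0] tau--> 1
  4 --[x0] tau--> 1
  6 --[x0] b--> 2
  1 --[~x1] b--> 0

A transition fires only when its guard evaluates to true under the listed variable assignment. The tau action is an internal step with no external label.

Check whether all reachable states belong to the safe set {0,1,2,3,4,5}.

Answer: INVARIANT HOLDS

Analysis:
Safe = {0,1,2,3,4,5}
R = {0,1,2,3,4,5}
  0: ok
  1: ok
  2: ok
  3: ok
  4: ok
  5: ok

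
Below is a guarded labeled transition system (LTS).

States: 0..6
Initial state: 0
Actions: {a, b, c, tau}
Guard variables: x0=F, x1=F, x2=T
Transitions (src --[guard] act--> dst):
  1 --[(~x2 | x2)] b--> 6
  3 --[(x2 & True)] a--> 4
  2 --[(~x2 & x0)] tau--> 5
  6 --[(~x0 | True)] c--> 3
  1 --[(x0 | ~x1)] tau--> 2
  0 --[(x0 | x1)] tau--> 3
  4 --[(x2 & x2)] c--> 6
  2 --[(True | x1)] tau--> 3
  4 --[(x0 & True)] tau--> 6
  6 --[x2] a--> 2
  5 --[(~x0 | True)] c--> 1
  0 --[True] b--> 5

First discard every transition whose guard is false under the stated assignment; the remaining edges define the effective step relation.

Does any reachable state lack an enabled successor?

R = {0,1,2,3,4,5,6}
  0: b→5  [1 out]
  1: b→6  tau→2  [2 out]
  2: tau→3  [1 out]
  3: a→4  [1 out]
  4: c→6  [1 out]
  5: c→1  [1 out]
  6: a→2  c→3  [2 out]

Answer: DEADLOCK-FREE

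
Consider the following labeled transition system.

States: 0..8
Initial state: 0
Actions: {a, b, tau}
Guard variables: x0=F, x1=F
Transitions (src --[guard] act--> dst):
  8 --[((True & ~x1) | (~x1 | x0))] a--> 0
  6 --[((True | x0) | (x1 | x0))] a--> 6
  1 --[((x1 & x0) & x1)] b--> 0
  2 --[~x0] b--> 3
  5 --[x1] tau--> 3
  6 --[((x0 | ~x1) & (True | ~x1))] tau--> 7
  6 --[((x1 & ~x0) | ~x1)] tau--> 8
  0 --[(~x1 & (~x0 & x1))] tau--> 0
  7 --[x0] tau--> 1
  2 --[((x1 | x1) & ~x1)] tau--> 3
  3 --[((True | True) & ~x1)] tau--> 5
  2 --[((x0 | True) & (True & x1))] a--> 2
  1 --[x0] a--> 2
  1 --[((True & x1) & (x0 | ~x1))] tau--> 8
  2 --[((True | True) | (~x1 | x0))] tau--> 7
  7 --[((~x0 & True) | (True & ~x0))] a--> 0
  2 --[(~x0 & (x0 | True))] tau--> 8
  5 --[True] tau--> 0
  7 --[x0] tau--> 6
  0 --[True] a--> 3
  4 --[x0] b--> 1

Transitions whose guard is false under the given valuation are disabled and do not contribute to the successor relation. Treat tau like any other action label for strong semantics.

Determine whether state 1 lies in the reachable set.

Answer: UNREACHABLE

Working:
After dropping false guards: 11 live edges.
depth 0: {0}
depth 1: {3}  now seen {0,3}
depth 2: {5}  now seen {0,3,5}
Reachable = {0,3,5}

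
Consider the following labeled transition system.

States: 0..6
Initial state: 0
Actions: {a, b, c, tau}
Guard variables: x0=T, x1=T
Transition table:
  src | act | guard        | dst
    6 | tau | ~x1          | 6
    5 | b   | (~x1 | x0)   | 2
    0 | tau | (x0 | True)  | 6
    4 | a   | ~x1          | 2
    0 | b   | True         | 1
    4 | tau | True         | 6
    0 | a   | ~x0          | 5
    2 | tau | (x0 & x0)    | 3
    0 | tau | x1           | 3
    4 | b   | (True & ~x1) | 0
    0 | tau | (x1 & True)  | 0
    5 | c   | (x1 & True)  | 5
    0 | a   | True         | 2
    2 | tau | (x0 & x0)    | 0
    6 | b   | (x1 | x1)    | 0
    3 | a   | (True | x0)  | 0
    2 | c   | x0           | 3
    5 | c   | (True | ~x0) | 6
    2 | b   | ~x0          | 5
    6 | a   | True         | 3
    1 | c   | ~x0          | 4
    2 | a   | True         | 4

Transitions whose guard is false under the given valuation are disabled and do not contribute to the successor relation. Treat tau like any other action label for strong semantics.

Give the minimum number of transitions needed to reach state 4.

Answer: 2

Trace:
BFS to 4:
  L0 = {0}
  L1 = {1,2,3,6}
  L2 = {4}
4 enters at depth 2; path a·a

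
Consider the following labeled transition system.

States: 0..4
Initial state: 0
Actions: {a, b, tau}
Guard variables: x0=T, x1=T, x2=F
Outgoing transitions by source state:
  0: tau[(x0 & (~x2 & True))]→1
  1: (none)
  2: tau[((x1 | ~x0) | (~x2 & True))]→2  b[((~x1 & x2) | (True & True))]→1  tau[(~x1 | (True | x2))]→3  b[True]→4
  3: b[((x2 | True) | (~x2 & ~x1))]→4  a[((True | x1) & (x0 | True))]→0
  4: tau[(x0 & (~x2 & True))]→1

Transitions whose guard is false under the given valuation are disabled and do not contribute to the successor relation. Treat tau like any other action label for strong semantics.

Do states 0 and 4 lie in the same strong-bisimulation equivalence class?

Refine partition for ~:
  P[0] = {{0,1,2,3,4}}
  P[1] = {{0,4},{1},{2},{3}}
stable after 2 split(s): 4 block(s)
class of 0: {0,4}; class of 4: {0,4}

Answer: BISIMILAR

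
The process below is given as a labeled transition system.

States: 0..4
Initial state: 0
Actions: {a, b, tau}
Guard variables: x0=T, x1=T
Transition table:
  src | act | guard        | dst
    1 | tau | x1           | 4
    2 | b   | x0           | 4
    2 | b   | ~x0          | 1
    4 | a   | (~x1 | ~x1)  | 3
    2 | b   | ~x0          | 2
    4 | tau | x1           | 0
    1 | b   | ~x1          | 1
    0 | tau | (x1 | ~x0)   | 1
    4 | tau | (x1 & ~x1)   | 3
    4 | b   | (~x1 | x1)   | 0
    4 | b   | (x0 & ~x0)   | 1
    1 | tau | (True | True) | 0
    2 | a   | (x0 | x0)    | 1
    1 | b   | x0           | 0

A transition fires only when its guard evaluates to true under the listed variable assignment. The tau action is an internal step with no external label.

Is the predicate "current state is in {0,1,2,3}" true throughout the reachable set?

Answer: INVARIANT VIOLATED at state 4

Trace:
Inv-set: {0,1,2,3}
Reachable = {0,1,4}
  0: ok
  1: ok
  4: outside
counterexample path to 4: tau·tau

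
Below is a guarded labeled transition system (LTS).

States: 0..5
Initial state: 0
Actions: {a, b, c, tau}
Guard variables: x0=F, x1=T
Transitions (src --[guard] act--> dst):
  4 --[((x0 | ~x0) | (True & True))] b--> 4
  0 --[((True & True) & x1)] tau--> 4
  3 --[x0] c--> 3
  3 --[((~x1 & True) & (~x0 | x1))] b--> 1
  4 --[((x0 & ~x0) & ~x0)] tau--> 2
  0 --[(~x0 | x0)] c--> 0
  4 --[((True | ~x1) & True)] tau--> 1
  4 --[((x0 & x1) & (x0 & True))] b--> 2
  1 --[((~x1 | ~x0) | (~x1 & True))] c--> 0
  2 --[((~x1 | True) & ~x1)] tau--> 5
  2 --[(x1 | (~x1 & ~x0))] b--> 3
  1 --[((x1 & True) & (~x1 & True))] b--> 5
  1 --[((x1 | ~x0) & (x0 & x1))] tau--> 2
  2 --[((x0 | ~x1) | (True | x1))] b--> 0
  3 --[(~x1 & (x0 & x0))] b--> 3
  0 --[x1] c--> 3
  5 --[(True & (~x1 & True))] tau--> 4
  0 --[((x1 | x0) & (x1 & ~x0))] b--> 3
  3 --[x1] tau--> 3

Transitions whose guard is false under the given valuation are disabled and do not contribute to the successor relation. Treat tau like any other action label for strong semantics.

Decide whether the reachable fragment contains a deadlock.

Answer: DEADLOCK-FREE

Analysis:
Reach set: {0,1,3,4}
  0: b→3  c→0  c→3  tau→4  [4 out]
  1: c→0  [1 out]
  3: tau→3  [1 out]
  4: b→4  tau→1  [2 out]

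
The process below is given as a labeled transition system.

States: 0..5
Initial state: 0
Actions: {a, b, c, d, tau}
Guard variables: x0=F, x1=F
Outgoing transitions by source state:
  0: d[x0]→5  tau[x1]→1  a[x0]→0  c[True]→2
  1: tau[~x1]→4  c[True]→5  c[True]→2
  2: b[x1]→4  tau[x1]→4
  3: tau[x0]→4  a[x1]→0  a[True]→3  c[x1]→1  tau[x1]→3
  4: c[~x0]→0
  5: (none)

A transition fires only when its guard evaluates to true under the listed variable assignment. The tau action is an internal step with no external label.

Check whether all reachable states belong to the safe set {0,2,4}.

Inv-set: {0,2,4}
Reach set: {0,2}
  0: safe
  2: safe

Answer: INVARIANT HOLDS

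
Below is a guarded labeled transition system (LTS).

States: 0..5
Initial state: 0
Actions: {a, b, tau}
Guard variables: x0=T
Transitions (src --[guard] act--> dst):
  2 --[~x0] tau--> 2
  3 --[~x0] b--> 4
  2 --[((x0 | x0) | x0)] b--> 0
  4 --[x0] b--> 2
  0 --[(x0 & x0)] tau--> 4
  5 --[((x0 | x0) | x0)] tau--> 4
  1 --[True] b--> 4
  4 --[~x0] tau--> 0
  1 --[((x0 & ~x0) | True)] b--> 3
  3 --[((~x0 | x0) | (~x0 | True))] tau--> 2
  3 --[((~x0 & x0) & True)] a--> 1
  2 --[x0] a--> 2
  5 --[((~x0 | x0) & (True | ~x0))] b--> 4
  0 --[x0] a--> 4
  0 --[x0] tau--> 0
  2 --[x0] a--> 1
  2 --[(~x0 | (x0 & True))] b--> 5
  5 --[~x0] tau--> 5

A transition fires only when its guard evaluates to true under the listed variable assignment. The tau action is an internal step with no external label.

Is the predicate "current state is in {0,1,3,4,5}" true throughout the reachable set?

Answer: INVARIANT VIOLATED at state 2

Analysis:
Allowed set {0,1,3,4,5}
Reach set: {0,1,2,3,4,5}
  0: ✓
  1: ✓
  2: outside
  3: ✓
  4: ✓
  5: ✓
witness against invariant: tau·b → 2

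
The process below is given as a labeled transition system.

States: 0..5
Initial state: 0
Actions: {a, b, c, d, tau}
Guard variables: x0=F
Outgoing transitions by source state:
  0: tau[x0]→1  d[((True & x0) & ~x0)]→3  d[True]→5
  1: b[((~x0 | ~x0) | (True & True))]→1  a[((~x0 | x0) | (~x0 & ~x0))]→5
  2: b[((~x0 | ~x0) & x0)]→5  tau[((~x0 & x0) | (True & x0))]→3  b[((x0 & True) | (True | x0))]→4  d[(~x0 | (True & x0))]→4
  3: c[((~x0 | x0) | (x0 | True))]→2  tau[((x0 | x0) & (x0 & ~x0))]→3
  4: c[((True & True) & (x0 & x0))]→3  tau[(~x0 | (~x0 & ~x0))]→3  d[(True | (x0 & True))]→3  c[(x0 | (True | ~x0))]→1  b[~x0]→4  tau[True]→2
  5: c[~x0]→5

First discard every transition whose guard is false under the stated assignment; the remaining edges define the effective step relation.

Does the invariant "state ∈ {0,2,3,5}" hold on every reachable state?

Safe = {0,2,3,5}
R = {0,5}
  0: ok
  5: ok

Answer: INVARIANT HOLDS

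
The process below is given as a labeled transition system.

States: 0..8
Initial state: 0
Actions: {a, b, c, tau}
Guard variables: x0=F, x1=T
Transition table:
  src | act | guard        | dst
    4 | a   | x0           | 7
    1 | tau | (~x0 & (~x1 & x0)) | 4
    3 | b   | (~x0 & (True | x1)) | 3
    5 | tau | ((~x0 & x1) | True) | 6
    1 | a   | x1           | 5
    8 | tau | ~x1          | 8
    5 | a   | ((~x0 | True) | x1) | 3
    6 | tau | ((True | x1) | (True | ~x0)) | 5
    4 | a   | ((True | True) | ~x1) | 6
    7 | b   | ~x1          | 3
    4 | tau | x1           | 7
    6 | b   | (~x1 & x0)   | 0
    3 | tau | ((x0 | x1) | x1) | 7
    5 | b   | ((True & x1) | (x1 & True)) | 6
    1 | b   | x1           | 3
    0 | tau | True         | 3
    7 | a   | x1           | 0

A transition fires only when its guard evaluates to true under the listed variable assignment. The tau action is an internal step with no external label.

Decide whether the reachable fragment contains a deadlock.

Answer: DEADLOCK-FREE

Analysis:
R = {0,3,7}
  0: tau→3  [1 exit(s)]
  3: b→3  tau→7  [2 exit(s)]
  7: a→0  [1 exit(s)]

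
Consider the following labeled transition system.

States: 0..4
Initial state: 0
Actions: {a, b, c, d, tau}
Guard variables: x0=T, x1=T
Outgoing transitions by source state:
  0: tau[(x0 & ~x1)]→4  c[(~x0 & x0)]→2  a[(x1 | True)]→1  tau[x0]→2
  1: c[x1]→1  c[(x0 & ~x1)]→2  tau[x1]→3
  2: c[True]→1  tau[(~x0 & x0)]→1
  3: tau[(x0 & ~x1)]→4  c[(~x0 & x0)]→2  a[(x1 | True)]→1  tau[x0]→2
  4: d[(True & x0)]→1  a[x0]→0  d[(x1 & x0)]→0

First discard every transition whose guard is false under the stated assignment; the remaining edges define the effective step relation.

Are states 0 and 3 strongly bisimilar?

Bisimulation quotient by refinement:
  round 0: {{0,1,2,3,4}}
  round 1: {{0,3},{1},{2},{4}}
4 equivalence class(es) (converged in 2)
class of 0: {0,3}; class of 3: {0,3}

Answer: BISIMILAR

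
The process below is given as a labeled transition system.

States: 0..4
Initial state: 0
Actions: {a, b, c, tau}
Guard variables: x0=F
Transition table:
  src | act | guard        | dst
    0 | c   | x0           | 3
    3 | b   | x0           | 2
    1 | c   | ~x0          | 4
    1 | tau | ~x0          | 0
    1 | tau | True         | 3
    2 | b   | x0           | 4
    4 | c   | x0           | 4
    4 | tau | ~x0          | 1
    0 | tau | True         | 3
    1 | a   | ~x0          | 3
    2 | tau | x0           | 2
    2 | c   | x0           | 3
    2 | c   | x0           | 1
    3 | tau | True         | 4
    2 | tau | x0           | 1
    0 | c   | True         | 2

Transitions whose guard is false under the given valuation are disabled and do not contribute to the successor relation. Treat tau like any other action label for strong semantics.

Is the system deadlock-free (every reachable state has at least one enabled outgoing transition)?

Reach set: {0,1,2,3,4}
  0: c→2  tau→3  [2 exit(s)]
  1: a→3  c→4  tau→0  tau→3  [4 exit(s)]
  2: ∅  [no exit]
  3: tau→4  [1 exit(s)]
  4: tau→1  [1 exit(s)]
trace reaching 2: c

Answer: DEADLOCK at state 2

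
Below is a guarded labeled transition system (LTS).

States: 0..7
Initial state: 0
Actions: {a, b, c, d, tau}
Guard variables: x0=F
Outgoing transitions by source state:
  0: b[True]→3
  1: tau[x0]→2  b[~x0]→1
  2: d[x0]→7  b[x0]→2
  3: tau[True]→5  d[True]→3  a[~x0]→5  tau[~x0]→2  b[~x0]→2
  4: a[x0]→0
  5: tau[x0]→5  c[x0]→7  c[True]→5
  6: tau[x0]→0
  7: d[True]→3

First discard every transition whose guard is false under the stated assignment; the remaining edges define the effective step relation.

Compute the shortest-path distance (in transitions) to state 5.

Answer: 2

Working:
BFS to 5:
  depth 0: {0}
  depth 1: {3}
  depth 2: {2,5}
depth(5)=2, e.g. b·a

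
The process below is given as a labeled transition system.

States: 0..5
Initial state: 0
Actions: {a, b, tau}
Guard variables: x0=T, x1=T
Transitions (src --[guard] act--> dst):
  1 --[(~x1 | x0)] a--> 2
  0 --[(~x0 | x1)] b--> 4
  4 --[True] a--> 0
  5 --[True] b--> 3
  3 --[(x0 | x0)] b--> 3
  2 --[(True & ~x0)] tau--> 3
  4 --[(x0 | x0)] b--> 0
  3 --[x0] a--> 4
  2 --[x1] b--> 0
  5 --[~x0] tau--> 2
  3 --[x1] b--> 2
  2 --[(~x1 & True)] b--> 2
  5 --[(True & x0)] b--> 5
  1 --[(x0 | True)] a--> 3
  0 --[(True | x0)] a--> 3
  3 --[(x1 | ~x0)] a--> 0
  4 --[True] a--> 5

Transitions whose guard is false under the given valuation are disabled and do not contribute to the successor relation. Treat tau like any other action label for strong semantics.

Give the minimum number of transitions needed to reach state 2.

Breadth-first toward 2:
  Layer 0: {0}
  Layer 1: {3,4}
  Layer 2: {2,5}
first hit 2 at d=2 via a·b

Answer: 2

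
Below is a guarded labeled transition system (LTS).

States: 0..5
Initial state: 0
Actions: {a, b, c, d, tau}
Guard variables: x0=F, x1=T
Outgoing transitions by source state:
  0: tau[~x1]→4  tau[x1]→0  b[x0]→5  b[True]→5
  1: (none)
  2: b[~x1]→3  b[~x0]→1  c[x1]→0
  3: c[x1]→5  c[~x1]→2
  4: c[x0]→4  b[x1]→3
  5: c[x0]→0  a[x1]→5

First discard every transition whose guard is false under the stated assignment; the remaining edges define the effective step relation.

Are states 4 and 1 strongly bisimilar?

Compute ~ classes (split until stable):
  round 0: {{0,1,2,3,4,5}}
  round 1: {{0},{1},{2},{3},{4},{5}}
6 equivalence class(es) (converged in 2)
4∈{4}, 1∈{1}

Answer: NOT BISIMILAR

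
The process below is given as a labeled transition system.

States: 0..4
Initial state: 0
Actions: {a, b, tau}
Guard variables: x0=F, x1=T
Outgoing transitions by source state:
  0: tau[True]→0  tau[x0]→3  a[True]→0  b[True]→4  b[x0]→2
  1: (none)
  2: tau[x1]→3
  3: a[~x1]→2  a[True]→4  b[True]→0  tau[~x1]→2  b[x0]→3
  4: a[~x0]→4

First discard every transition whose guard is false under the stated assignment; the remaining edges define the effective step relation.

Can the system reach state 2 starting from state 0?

Answer: UNREACHABLE

Analysis:
7 transition(s) survive guard evaluation.
L0 = {0}
L1 = {4}  total {0,4}
Reach set: {0,4}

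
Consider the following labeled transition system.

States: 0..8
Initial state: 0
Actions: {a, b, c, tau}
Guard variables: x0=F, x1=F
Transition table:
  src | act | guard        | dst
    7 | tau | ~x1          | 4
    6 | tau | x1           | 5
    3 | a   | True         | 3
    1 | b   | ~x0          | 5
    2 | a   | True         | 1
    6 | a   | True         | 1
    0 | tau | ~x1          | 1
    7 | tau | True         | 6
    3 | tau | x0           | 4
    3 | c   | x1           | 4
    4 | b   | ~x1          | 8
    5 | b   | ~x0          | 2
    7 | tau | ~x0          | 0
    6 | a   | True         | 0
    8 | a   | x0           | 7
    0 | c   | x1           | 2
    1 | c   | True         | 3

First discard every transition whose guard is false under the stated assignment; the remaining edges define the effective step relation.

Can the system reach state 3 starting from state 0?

Answer: REACHABLE

Working:
Guard filter leaves 12 enabled edge(s).
depth 0: {0}
depth 1: {1}  total {0,1}
depth 2: {3,5}  total {0,1,3,5}
depth 3: {2}  total {0,1,2,3,5}
Reachable = {0,1,2,3,5}
trace reaching 3: tau·c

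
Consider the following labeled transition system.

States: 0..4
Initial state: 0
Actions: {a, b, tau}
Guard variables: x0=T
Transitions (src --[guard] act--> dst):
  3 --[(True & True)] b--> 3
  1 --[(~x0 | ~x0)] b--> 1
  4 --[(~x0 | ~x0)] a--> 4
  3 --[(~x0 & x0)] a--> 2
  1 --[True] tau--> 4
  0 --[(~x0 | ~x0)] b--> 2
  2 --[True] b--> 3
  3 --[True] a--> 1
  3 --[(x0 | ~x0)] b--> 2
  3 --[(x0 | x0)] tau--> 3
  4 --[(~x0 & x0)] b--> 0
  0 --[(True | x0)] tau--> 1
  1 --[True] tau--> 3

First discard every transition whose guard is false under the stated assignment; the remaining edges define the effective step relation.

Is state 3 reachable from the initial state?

Answer: REACHABLE

Analysis:
8 transition(s) survive guard evaluation.
L0 = {0}
L1 = {1}  now seen {0,1}
L2 = {3,4}  now seen {0,1,3,4}
L3 = {2}  now seen {0,1,2,3,4}
Reach set: {0,1,2,3,4}
witness 3: tau·tau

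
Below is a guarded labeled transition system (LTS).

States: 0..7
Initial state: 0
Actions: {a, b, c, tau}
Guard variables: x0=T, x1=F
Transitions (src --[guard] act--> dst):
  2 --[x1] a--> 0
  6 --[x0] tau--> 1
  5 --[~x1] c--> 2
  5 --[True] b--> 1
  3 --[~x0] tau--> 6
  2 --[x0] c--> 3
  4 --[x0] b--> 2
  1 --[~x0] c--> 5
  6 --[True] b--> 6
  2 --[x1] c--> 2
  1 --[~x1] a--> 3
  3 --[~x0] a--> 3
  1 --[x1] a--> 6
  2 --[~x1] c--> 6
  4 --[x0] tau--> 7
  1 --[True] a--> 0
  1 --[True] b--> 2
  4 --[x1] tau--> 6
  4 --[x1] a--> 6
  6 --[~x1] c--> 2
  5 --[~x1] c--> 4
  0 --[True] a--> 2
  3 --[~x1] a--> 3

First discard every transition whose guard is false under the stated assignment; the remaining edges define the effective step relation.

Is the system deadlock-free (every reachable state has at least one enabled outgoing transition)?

Reach set: {0,1,2,3,6}
  0: a→2  [deg 1]
  1: a→0  a→3  b→2  [deg 3]
  2: c→3  c→6  [deg 2]
  3: a→3  [deg 1]
  6: b→6  c→2  tau→1  [deg 3]

Answer: DEADLOCK-FREE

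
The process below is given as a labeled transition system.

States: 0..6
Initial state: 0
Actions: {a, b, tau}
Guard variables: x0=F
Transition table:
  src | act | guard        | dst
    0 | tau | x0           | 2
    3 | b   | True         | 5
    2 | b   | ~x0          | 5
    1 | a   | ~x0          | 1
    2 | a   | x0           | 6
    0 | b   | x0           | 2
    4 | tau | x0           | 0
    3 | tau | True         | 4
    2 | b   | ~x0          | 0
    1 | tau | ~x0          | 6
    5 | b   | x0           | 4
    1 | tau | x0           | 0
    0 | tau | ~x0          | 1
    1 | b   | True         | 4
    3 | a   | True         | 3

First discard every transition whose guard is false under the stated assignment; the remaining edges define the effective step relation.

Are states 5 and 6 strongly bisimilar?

Bisimulation quotient by refinement:
  π0 = {{0,1,2,3,4,5,6}}
  π1 = {{0},{1,3},{2},{4,5,6}}
4 equivalence class(es) (converged in 2)
[5]={4,5,6}  [6]={4,5,6}

Answer: BISIMILAR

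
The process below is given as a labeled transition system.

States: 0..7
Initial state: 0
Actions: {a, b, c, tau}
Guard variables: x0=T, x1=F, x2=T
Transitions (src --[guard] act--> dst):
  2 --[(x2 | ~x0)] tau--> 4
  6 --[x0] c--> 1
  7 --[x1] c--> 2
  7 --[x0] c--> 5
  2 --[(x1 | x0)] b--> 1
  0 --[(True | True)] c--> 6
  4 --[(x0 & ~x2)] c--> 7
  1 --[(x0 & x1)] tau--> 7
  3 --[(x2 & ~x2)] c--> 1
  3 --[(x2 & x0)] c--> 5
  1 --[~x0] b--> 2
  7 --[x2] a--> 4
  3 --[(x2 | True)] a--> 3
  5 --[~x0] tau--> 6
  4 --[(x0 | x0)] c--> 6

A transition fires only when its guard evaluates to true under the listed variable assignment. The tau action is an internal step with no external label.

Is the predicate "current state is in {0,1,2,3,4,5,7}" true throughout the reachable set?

Allowed set {0,1,2,3,4,5,7}
Reachable = {0,1,6}
  0: ✓
  1: ✓
  6: ✗ unsafe
reach 6 via c — violates

Answer: INVARIANT VIOLATED at state 6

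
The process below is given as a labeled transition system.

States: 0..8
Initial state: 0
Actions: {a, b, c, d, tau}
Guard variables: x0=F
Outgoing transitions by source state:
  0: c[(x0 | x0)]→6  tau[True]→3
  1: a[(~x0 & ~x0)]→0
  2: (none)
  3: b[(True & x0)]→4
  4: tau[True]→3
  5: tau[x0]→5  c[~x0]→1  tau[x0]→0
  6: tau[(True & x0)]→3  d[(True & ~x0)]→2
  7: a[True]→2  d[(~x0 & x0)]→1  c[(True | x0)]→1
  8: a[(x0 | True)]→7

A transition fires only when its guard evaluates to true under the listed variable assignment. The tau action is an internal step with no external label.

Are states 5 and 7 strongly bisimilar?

Refine partition for ~:
  P[0] = {{0,1,2,3,4,5,6,7,8}}
  P[1] = {{0,4},{1,8},{2,3},{5},{6},{7}}
  P[2] = {{0,4},{1},{2,3},{5},{6},{7},{8}}
7 equivalence class(es) (converged in 3)
class of 5: {5}; class of 7: {7}

Answer: NOT BISIMILAR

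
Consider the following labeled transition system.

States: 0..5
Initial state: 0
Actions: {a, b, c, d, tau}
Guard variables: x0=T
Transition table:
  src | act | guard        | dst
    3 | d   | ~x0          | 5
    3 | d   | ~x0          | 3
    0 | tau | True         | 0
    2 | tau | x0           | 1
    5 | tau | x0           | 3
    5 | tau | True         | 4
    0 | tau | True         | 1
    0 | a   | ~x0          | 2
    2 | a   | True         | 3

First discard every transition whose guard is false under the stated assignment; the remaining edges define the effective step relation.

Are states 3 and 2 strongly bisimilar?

Answer: NOT BISIMILAR

Working:
Compute ~ classes (split until stable):
  round 0: {{0,1,2,3,4,5}}
  round 1: {{0,5},{1,3,4},{2}}
  round 2: {{0},{1,3,4},{2},{5}}
Fixed point at round 3; 4 class(es).
[3]={1,3,4}  [2]={2}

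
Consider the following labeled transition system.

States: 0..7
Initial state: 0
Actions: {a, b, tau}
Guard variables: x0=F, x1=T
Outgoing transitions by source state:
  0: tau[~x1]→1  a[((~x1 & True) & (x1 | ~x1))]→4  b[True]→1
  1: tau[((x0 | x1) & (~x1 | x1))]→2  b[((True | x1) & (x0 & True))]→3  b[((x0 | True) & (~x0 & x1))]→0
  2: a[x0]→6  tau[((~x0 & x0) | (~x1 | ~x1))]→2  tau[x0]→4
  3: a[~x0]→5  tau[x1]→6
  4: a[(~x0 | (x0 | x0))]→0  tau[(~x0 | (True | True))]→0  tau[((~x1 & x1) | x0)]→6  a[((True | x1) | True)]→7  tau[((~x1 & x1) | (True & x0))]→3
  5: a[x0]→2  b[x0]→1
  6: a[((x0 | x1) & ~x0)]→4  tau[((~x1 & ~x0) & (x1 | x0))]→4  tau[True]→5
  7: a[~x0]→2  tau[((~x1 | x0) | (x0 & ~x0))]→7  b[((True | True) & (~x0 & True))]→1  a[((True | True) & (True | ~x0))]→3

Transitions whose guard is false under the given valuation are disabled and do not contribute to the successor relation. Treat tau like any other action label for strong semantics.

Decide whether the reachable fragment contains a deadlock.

Reach set: {0,1,2}
  0: b→1  [deg 1]
  1: b→0  tau→2  [deg 2]
  2: ∅  [deadlock]
witness 2: b·tau

Answer: DEADLOCK at state 2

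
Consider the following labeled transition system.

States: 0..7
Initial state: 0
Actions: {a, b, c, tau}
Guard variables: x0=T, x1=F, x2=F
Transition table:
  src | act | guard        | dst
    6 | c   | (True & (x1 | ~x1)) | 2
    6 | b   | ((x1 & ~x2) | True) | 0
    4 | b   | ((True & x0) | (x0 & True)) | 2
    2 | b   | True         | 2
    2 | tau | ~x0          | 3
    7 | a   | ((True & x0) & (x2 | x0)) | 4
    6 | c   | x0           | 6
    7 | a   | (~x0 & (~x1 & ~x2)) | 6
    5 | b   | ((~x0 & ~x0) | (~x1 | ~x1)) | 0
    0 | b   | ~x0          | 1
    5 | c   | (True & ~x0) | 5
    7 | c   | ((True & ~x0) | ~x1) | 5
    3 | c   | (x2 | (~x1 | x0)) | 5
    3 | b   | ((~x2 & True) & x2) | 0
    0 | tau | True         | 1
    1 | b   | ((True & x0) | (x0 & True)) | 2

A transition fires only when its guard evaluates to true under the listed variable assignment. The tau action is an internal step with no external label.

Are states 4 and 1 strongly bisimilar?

Answer: BISIMILAR

Analysis:
Refine partition for ~:
  round 0: {{0,1,2,3,4,5,6,7}}
  round 1: {{0},{1,2,4,5},{3},{6},{7}}
  round 2: {{0},{1,2,4},{3},{5},{6},{7}}
stable after 3 split(s): 6 block(s)
[4]={1,2,4}  [1]={1,2,4}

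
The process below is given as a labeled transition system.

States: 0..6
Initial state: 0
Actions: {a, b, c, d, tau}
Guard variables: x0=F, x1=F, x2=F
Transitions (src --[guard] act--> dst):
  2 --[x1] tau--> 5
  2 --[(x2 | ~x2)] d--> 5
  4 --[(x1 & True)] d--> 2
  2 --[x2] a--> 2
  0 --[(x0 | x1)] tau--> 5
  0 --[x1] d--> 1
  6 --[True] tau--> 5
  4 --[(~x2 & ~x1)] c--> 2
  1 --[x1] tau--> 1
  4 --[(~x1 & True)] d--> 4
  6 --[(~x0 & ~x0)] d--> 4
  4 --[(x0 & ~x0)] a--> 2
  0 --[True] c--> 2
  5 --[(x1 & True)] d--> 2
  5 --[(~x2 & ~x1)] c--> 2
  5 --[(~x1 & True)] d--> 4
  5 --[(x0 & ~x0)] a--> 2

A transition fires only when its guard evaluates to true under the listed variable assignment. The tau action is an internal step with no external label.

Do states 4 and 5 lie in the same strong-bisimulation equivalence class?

Refine partition for ~:
  P[0] = {{0,1,2,3,4,5,6}}
  P[1] = {{0},{1,3},{2},{4,5},{6}}
stable after 2 split(s): 5 block(s)
class of 4: {4,5}; class of 5: {4,5}

Answer: BISIMILAR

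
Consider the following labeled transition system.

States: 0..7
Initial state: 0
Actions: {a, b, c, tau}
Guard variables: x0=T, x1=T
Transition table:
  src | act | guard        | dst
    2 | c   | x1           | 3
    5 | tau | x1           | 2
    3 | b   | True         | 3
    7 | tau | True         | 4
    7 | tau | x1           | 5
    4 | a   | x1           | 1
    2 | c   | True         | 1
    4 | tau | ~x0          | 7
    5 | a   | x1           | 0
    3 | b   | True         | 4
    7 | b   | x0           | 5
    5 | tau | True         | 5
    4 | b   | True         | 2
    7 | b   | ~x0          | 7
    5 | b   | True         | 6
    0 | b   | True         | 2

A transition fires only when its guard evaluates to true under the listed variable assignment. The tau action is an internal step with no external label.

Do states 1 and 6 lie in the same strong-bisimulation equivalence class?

Compute ~ classes (split until stable):
  round 0: {{0,1,2,3,4,5,6,7}}
  round 1: {{0,3},{1,6},{2},{4},{5},{7}}
  round 2: {{0},{1,6},{2},{3},{4},{5},{7}}
7 equivalence class(es) (converged in 3)
class of 1: {1,6}; class of 6: {1,6}

Answer: BISIMILAR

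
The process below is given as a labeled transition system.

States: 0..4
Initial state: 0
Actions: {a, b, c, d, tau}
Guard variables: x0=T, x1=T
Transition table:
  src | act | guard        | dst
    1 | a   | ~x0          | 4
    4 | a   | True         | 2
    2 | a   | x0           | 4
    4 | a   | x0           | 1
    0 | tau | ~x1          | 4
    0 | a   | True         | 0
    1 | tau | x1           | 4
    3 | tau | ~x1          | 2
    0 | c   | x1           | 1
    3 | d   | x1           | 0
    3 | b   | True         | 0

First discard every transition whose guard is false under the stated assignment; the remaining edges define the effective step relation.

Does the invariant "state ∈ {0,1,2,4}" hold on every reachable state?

Safe = {0,1,2,4}
Reachable = {0,1,2,4}
  0: ✓
  1: ✓
  2: ✓
  4: ✓

Answer: INVARIANT HOLDS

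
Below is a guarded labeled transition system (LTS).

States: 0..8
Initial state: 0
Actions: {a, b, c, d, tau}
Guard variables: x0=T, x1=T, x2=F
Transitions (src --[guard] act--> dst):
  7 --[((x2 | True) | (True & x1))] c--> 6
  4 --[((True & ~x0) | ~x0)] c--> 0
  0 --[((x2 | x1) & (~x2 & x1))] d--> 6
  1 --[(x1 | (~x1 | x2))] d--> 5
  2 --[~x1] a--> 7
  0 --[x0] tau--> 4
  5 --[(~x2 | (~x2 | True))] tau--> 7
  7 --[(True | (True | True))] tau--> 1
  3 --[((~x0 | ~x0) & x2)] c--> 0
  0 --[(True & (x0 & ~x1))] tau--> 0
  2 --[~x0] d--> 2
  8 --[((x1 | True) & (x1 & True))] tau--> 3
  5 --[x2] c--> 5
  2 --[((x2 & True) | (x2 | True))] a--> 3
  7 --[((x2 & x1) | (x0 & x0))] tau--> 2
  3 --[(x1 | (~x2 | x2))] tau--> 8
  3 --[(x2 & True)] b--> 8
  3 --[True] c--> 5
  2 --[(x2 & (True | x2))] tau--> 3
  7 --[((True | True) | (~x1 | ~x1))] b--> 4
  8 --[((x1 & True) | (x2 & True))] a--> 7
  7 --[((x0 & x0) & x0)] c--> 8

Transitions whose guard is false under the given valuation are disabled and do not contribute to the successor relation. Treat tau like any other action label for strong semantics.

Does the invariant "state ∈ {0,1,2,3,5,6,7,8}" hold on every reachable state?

Answer: INVARIANT VIOLATED at state 4

Analysis:
Safe = {0,1,2,3,5,6,7,8}
R = {0,4,6}
  0: ✓
  4: outside
  6: ✓
witness against invariant: tau → 4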